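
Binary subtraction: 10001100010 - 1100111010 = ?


Align and subtract column by column (LSB to MSB, borrowing when needed):
  10001100010
- 01100111010
  -----------
  col 0: (0 - 0 borrow-in) - 0 → 0 - 0 = 0, borrow out 0
  col 1: (1 - 0 borrow-in) - 1 → 1 - 1 = 0, borrow out 0
  col 2: (0 - 0 borrow-in) - 0 → 0 - 0 = 0, borrow out 0
  col 3: (0 - 0 borrow-in) - 1 → borrow from next column: (0+2) - 1 = 1, borrow out 1
  col 4: (0 - 1 borrow-in) - 1 → borrow from next column: (-1+2) - 1 = 0, borrow out 1
  col 5: (1 - 1 borrow-in) - 1 → borrow from next column: (0+2) - 1 = 1, borrow out 1
  col 6: (1 - 1 borrow-in) - 0 → 0 - 0 = 0, borrow out 0
  col 7: (0 - 0 borrow-in) - 0 → 0 - 0 = 0, borrow out 0
  col 8: (0 - 0 borrow-in) - 1 → borrow from next column: (0+2) - 1 = 1, borrow out 1
  col 9: (0 - 1 borrow-in) - 1 → borrow from next column: (-1+2) - 1 = 0, borrow out 1
  col 10: (1 - 1 borrow-in) - 0 → 0 - 0 = 0, borrow out 0
Reading bits MSB→LSB: 00100101000
Strip leading zeros: 100101000
= 100101000


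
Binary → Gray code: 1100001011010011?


Binary: 1100001011010011
Gray code: G = B XOR (B >> 1)
B >> 1 = 0110000101101001
1100001011010011 XOR 0110000101101001:
  1 XOR 0 = 1
  1 XOR 1 = 0
  0 XOR 1 = 1
  0 XOR 0 = 0
  0 XOR 0 = 0
  0 XOR 0 = 0
  1 XOR 0 = 1
  0 XOR 1 = 1
  1 XOR 0 = 1
  1 XOR 1 = 0
  0 XOR 1 = 1
  1 XOR 0 = 1
  0 XOR 1 = 1
  0 XOR 0 = 0
  1 XOR 0 = 1
  1 XOR 1 = 0
= 1010001110111010


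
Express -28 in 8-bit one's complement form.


Original: 00011100
Invert all bits:
  bit 0: 0 → 1
  bit 1: 0 → 1
  bit 2: 0 → 1
  bit 3: 1 → 0
  bit 4: 1 → 0
  bit 5: 1 → 0
  bit 6: 0 → 1
  bit 7: 0 → 1
= 11100011


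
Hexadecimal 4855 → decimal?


Positional values:
Position 0: 5 × 16^0 = 5 × 1 = 5
Position 1: 5 × 16^1 = 5 × 16 = 80
Position 2: 8 × 16^2 = 8 × 256 = 2048
Position 3: 4 × 16^3 = 4 × 4096 = 16384
Sum = 5 + 80 + 2048 + 16384
= 18517


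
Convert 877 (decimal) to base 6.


Divide by 6 repeatedly:
877 ÷ 6 = 146 remainder 1
146 ÷ 6 = 24 remainder 2
24 ÷ 6 = 4 remainder 0
4 ÷ 6 = 0 remainder 4
Reading remainders bottom-up:
= 4021


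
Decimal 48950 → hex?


Divide by 16 repeatedly:
48950 ÷ 16 = 3059 remainder 6 (6)
3059 ÷ 16 = 191 remainder 3 (3)
191 ÷ 16 = 11 remainder 15 (F)
11 ÷ 16 = 0 remainder 11 (B)
Reading remainders bottom-up:
= 0xBF36


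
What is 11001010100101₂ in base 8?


Group into 3-bit groups: 011001010100101
  011 = 3
  001 = 1
  010 = 2
  100 = 4
  101 = 5
= 0o31245


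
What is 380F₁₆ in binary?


Each hex digit → 4 binary bits:
  3 = 0011
  8 = 1000
  0 = 0000
  F = 1111
Concatenate: 0011 1000 0000 1111
= 0011100000001111


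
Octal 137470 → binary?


Each octal digit → 3 binary bits:
  1 = 001
  3 = 011
  7 = 111
  4 = 100
  7 = 111
  0 = 000
Concatenate: 001 011 111 100 111 000
= 001011111100111000


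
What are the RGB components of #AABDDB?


Hex: #AABDDB
R = AA₁₆ = 170
G = BD₁₆ = 189
B = DB₁₆ = 219
= RGB(170, 189, 219)


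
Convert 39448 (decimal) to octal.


Divide by 8 repeatedly:
39448 ÷ 8 = 4931 remainder 0
4931 ÷ 8 = 616 remainder 3
616 ÷ 8 = 77 remainder 0
77 ÷ 8 = 9 remainder 5
9 ÷ 8 = 1 remainder 1
1 ÷ 8 = 0 remainder 1
Reading remainders bottom-up:
= 0o115030


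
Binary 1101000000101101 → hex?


Group into 4-bit nibbles: 1101000000101101
  1101 = D
  0000 = 0
  0010 = 2
  1101 = D
= 0xD02D


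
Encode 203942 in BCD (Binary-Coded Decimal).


Each digit → 4-bit binary:
  2 → 0010
  0 → 0000
  3 → 0011
  9 → 1001
  4 → 0100
  2 → 0010
= 0010 0000 0011 1001 0100 0010


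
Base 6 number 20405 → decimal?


Positional values (base 6):
  5 × 6^0 = 5 × 1 = 5
  0 × 6^1 = 0 × 6 = 0
  4 × 6^2 = 4 × 36 = 144
  0 × 6^3 = 0 × 216 = 0
  2 × 6^4 = 2 × 1296 = 2592
Sum = 5 + 0 + 144 + 0 + 2592
= 2741


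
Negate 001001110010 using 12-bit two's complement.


Original: 001001110010
Step 1 - Invert all bits: 110110001101
Step 2 - Add 1: 110110001101 + 1
= 110110001110 (represents -626)


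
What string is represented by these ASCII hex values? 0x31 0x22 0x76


Codes (hex): 0x31 0x22 0x76
Per-code ASCII lookup:
  0x31 = 49  (range 48-57: digits, 49 - 48 = 1) → '1'
  0x22 = 34  (special character) → '"'
  0x76 = 118  (range 97-122: lowercase, 118 - 97 = 21) → 'v'
= '1"v'


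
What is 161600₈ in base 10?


Positional values:
Position 0: 0 × 8^0 = 0
Position 1: 0 × 8^1 = 0
Position 2: 6 × 8^2 = 384
Position 3: 1 × 8^3 = 512
Position 4: 6 × 8^4 = 24576
Position 5: 1 × 8^5 = 32768
Sum = 0 + 0 + 384 + 512 + 24576 + 32768
= 58240


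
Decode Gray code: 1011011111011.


Gray code: 1011011111011
MSB stays the same: 1
Each subsequent bit = prev_binary XOR current_gray:
  B[1] = 1 XOR 0 = 1
  B[2] = 1 XOR 1 = 0
  B[3] = 0 XOR 1 = 1
  B[4] = 1 XOR 0 = 1
  B[5] = 1 XOR 1 = 0
  B[6] = 0 XOR 1 = 1
  B[7] = 1 XOR 1 = 0
  B[8] = 0 XOR 1 = 1
  B[9] = 1 XOR 1 = 0
  B[10] = 0 XOR 0 = 0
  B[11] = 0 XOR 1 = 1
  B[12] = 1 XOR 1 = 0
= 1101101010010 (6994 decimal)


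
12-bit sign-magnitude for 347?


Sign bit: 0 (positive)
Magnitude: 347 = 00101011011
= 000101011011


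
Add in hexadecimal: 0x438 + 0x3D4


Align and add column by column (LSB to MSB, each column mod 16 with carry):
  0438
+ 03D4
  ----
  col 0: 8(8) + 4(4) + 0 (carry in) = 12 → C(12), carry out 0
  col 1: 3(3) + D(13) + 0 (carry in) = 16 → 0(0), carry out 1
  col 2: 4(4) + 3(3) + 1 (carry in) = 8 → 8(8), carry out 0
  col 3: 0(0) + 0(0) + 0 (carry in) = 0 → 0(0), carry out 0
Reading digits MSB→LSB: 080C
Strip leading zeros: 80C
= 0x80C


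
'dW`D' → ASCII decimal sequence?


String: 'dW`D'  (4 characters)
Per-character ASCII lookup:
  'd': lowercase starts at 97: 'd' = 97 + 3 = 100
  'W': uppercase starts at 65: 'W' = 65 + 22 = 87
  '`': special character: '`' = 96
  'D': uppercase starts at 65: 'D' = 65 + 3 = 68
= 100 87 96 68


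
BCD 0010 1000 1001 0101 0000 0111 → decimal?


Each 4-bit group → digit:
  0010 → 2
  1000 → 8
  1001 → 9
  0101 → 5
  0000 → 0
  0111 → 7
= 289507


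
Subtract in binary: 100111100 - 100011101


Align and subtract column by column (LSB to MSB, borrowing when needed):
  100111100
- 100011101
  ---------
  col 0: (0 - 0 borrow-in) - 1 → borrow from next column: (0+2) - 1 = 1, borrow out 1
  col 1: (0 - 1 borrow-in) - 0 → borrow from next column: (-1+2) - 0 = 1, borrow out 1
  col 2: (1 - 1 borrow-in) - 1 → borrow from next column: (0+2) - 1 = 1, borrow out 1
  col 3: (1 - 1 borrow-in) - 1 → borrow from next column: (0+2) - 1 = 1, borrow out 1
  col 4: (1 - 1 borrow-in) - 1 → borrow from next column: (0+2) - 1 = 1, borrow out 1
  col 5: (1 - 1 borrow-in) - 0 → 0 - 0 = 0, borrow out 0
  col 6: (0 - 0 borrow-in) - 0 → 0 - 0 = 0, borrow out 0
  col 7: (0 - 0 borrow-in) - 0 → 0 - 0 = 0, borrow out 0
  col 8: (1 - 0 borrow-in) - 1 → 1 - 1 = 0, borrow out 0
Reading bits MSB→LSB: 000011111
Strip leading zeros: 11111
= 11111


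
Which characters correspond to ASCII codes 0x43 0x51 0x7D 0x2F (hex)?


Codes (hex): 0x43 0x51 0x7D 0x2F
Per-code ASCII lookup:
  0x43 = 67  (range 65-90: uppercase, 67 - 65 = 2) → 'C'
  0x51 = 81  (range 65-90: uppercase, 81 - 65 = 16) → 'Q'
  0x7D = 125  (special character) → '}'
  0x2F = 47  (special character) → '/'
= 'CQ}/'


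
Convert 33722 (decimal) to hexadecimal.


Divide by 16 repeatedly:
33722 ÷ 16 = 2107 remainder 10 (A)
2107 ÷ 16 = 131 remainder 11 (B)
131 ÷ 16 = 8 remainder 3 (3)
8 ÷ 16 = 0 remainder 8 (8)
Reading remainders bottom-up:
= 0x83BA


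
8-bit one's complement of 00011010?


Original: 00011010
Invert all bits:
  bit 0: 0 → 1
  bit 1: 0 → 1
  bit 2: 0 → 1
  bit 3: 1 → 0
  bit 4: 1 → 0
  bit 5: 0 → 1
  bit 6: 1 → 0
  bit 7: 0 → 1
= 11100101


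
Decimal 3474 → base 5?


Divide by 5 repeatedly:
3474 ÷ 5 = 694 remainder 4
694 ÷ 5 = 138 remainder 4
138 ÷ 5 = 27 remainder 3
27 ÷ 5 = 5 remainder 2
5 ÷ 5 = 1 remainder 0
1 ÷ 5 = 0 remainder 1
Reading remainders bottom-up:
= 102344


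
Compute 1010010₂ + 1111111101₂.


Align and add column by column (LSB to MSB, carry propagating):
  00001010010
+ 01111111101
  -----------
  col 0: 0 + 1 + 0 (carry in) = 1 → bit 1, carry out 0
  col 1: 1 + 0 + 0 (carry in) = 1 → bit 1, carry out 0
  col 2: 0 + 1 + 0 (carry in) = 1 → bit 1, carry out 0
  col 3: 0 + 1 + 0 (carry in) = 1 → bit 1, carry out 0
  col 4: 1 + 1 + 0 (carry in) = 2 → bit 0, carry out 1
  col 5: 0 + 1 + 1 (carry in) = 2 → bit 0, carry out 1
  col 6: 1 + 1 + 1 (carry in) = 3 → bit 1, carry out 1
  col 7: 0 + 1 + 1 (carry in) = 2 → bit 0, carry out 1
  col 8: 0 + 1 + 1 (carry in) = 2 → bit 0, carry out 1
  col 9: 0 + 1 + 1 (carry in) = 2 → bit 0, carry out 1
  col 10: 0 + 0 + 1 (carry in) = 1 → bit 1, carry out 0
Reading bits MSB→LSB: 10001001111
Strip leading zeros: 10001001111
= 10001001111


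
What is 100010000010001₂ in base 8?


Group into 3-bit groups: 100010000010001
  100 = 4
  010 = 2
  000 = 0
  010 = 2
  001 = 1
= 0o42021


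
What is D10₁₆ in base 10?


Positional values:
Position 0: 0 × 16^0 = 0 × 1 = 0
Position 1: 1 × 16^1 = 1 × 16 = 16
Position 2: D × 16^2 = 13 × 256 = 3328
Sum = 0 + 16 + 3328
= 3344


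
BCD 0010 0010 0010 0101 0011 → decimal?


Each 4-bit group → digit:
  0010 → 2
  0010 → 2
  0010 → 2
  0101 → 5
  0011 → 3
= 22253


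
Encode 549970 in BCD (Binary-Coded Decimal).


Each digit → 4-bit binary:
  5 → 0101
  4 → 0100
  9 → 1001
  9 → 1001
  7 → 0111
  0 → 0000
= 0101 0100 1001 1001 0111 0000


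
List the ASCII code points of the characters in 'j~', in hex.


String: 'j~'  (2 characters)
Per-character ASCII lookup:
  'j': lowercase starts at 97: 'j' = 97 + 9 = 106 → 0x6A
  '~': special character: '~' = 126 → 0x7E
= 0x6A 0x7E


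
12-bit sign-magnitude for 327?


Sign bit: 0 (positive)
Magnitude: 327 = 00101000111
= 000101000111


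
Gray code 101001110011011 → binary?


Gray code: 101001110011011
MSB stays the same: 1
Each subsequent bit = prev_binary XOR current_gray:
  B[1] = 1 XOR 0 = 1
  B[2] = 1 XOR 1 = 0
  B[3] = 0 XOR 0 = 0
  B[4] = 0 XOR 0 = 0
  B[5] = 0 XOR 1 = 1
  B[6] = 1 XOR 1 = 0
  B[7] = 0 XOR 1 = 1
  B[8] = 1 XOR 0 = 1
  B[9] = 1 XOR 0 = 1
  B[10] = 1 XOR 1 = 0
  B[11] = 0 XOR 1 = 1
  B[12] = 1 XOR 0 = 1
  B[13] = 1 XOR 1 = 0
  B[14] = 0 XOR 1 = 1
= 110001011101101 (25325 decimal)


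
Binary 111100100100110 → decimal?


Positional values:
Bit 1: 1 × 2^1 = 2
Bit 2: 1 × 2^2 = 4
Bit 5: 1 × 2^5 = 32
Bit 8: 1 × 2^8 = 256
Bit 11: 1 × 2^11 = 2048
Bit 12: 1 × 2^12 = 4096
Bit 13: 1 × 2^13 = 8192
Bit 14: 1 × 2^14 = 16384
Sum = 2 + 4 + 32 + 256 + 2048 + 4096 + 8192 + 16384
= 31014


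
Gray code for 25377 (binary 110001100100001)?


Binary: 110001100100001
Gray code: G = B XOR (B >> 1)
B >> 1 = 011000110010000
110001100100001 XOR 011000110010000:
  1 XOR 0 = 1
  1 XOR 1 = 0
  0 XOR 1 = 1
  0 XOR 0 = 0
  0 XOR 0 = 0
  1 XOR 0 = 1
  1 XOR 1 = 0
  0 XOR 1 = 1
  0 XOR 0 = 0
  1 XOR 0 = 1
  0 XOR 1 = 1
  0 XOR 0 = 0
  0 XOR 0 = 0
  0 XOR 0 = 0
  1 XOR 0 = 1
= 101001010110001


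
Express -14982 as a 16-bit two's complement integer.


Original: 0011101010000110
Step 1 - Invert all bits: 1100010101111001
Step 2 - Add 1: 1100010101111001 + 1
= 1100010101111010 (represents -14982)


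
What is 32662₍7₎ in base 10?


Positional values (base 7):
  2 × 7^0 = 2 × 1 = 2
  6 × 7^1 = 6 × 7 = 42
  6 × 7^2 = 6 × 49 = 294
  2 × 7^3 = 2 × 343 = 686
  3 × 7^4 = 3 × 2401 = 7203
Sum = 2 + 42 + 294 + 686 + 7203
= 8227


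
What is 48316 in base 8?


Divide by 8 repeatedly:
48316 ÷ 8 = 6039 remainder 4
6039 ÷ 8 = 754 remainder 7
754 ÷ 8 = 94 remainder 2
94 ÷ 8 = 11 remainder 6
11 ÷ 8 = 1 remainder 3
1 ÷ 8 = 0 remainder 1
Reading remainders bottom-up:
= 0o136274


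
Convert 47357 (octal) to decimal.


Positional values:
Position 0: 7 × 8^0 = 7
Position 1: 5 × 8^1 = 40
Position 2: 3 × 8^2 = 192
Position 3: 7 × 8^3 = 3584
Position 4: 4 × 8^4 = 16384
Sum = 7 + 40 + 192 + 3584 + 16384
= 20207


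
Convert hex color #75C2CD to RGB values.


Hex: #75C2CD
R = 75₁₆ = 117
G = C2₁₆ = 194
B = CD₁₆ = 205
= RGB(117, 194, 205)


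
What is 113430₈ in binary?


Each octal digit → 3 binary bits:
  1 = 001
  1 = 001
  3 = 011
  4 = 100
  3 = 011
  0 = 000
Concatenate: 001 001 011 100 011 000
= 001001011100011000


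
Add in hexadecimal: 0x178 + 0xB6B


Align and add column by column (LSB to MSB, each column mod 16 with carry):
  0178
+ 0B6B
  ----
  col 0: 8(8) + B(11) + 0 (carry in) = 19 → 3(3), carry out 1
  col 1: 7(7) + 6(6) + 1 (carry in) = 14 → E(14), carry out 0
  col 2: 1(1) + B(11) + 0 (carry in) = 12 → C(12), carry out 0
  col 3: 0(0) + 0(0) + 0 (carry in) = 0 → 0(0), carry out 0
Reading digits MSB→LSB: 0CE3
Strip leading zeros: CE3
= 0xCE3


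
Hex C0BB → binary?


Each hex digit → 4 binary bits:
  C = 1100
  0 = 0000
  B = 1011
  B = 1011
Concatenate: 1100 0000 1011 1011
= 1100000010111011


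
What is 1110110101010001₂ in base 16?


Group into 4-bit nibbles: 1110110101010001
  1110 = E
  1101 = D
  0101 = 5
  0001 = 1
= 0xED51


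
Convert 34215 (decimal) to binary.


Divide by 2 repeatedly:
34215 ÷ 2 = 17107 remainder 1
17107 ÷ 2 = 8553 remainder 1
8553 ÷ 2 = 4276 remainder 1
4276 ÷ 2 = 2138 remainder 0
2138 ÷ 2 = 1069 remainder 0
1069 ÷ 2 = 534 remainder 1
534 ÷ 2 = 267 remainder 0
267 ÷ 2 = 133 remainder 1
133 ÷ 2 = 66 remainder 1
66 ÷ 2 = 33 remainder 0
33 ÷ 2 = 16 remainder 1
16 ÷ 2 = 8 remainder 0
8 ÷ 2 = 4 remainder 0
4 ÷ 2 = 2 remainder 0
2 ÷ 2 = 1 remainder 0
1 ÷ 2 = 0 remainder 1
Reading remainders bottom-up:
= 1000010110100111


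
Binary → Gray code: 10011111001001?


Binary: 10011111001001
Gray code: G = B XOR (B >> 1)
B >> 1 = 01001111100100
10011111001001 XOR 01001111100100:
  1 XOR 0 = 1
  0 XOR 1 = 1
  0 XOR 0 = 0
  1 XOR 0 = 1
  1 XOR 1 = 0
  1 XOR 1 = 0
  1 XOR 1 = 0
  1 XOR 1 = 0
  0 XOR 1 = 1
  0 XOR 0 = 0
  1 XOR 0 = 1
  0 XOR 1 = 1
  0 XOR 0 = 0
  1 XOR 0 = 1
= 11010000101101


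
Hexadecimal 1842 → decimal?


Positional values:
Position 0: 2 × 16^0 = 2 × 1 = 2
Position 1: 4 × 16^1 = 4 × 16 = 64
Position 2: 8 × 16^2 = 8 × 256 = 2048
Position 3: 1 × 16^3 = 1 × 4096 = 4096
Sum = 2 + 64 + 2048 + 4096
= 6210


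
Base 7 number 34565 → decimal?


Positional values (base 7):
  5 × 7^0 = 5 × 1 = 5
  6 × 7^1 = 6 × 7 = 42
  5 × 7^2 = 5 × 49 = 245
  4 × 7^3 = 4 × 343 = 1372
  3 × 7^4 = 3 × 2401 = 7203
Sum = 5 + 42 + 245 + 1372 + 7203
= 8867


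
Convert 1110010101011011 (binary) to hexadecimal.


Group into 4-bit nibbles: 1110010101011011
  1110 = E
  0101 = 5
  0101 = 5
  1011 = B
= 0xE55B


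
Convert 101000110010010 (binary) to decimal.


Positional values:
Bit 1: 1 × 2^1 = 2
Bit 4: 1 × 2^4 = 16
Bit 7: 1 × 2^7 = 128
Bit 8: 1 × 2^8 = 256
Bit 12: 1 × 2^12 = 4096
Bit 14: 1 × 2^14 = 16384
Sum = 2 + 16 + 128 + 256 + 4096 + 16384
= 20882


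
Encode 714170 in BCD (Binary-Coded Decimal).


Each digit → 4-bit binary:
  7 → 0111
  1 → 0001
  4 → 0100
  1 → 0001
  7 → 0111
  0 → 0000
= 0111 0001 0100 0001 0111 0000


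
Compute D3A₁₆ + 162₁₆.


Align and add column by column (LSB to MSB, each column mod 16 with carry):
  0D3A
+ 0162
  ----
  col 0: A(10) + 2(2) + 0 (carry in) = 12 → C(12), carry out 0
  col 1: 3(3) + 6(6) + 0 (carry in) = 9 → 9(9), carry out 0
  col 2: D(13) + 1(1) + 0 (carry in) = 14 → E(14), carry out 0
  col 3: 0(0) + 0(0) + 0 (carry in) = 0 → 0(0), carry out 0
Reading digits MSB→LSB: 0E9C
Strip leading zeros: E9C
= 0xE9C


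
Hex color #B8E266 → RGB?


Hex: #B8E266
R = B8₁₆ = 184
G = E2₁₆ = 226
B = 66₁₆ = 102
= RGB(184, 226, 102)


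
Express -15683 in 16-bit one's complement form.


Original: 0011110101000011
Invert all bits:
  bit 0: 0 → 1
  bit 1: 0 → 1
  bit 2: 1 → 0
  bit 3: 1 → 0
  bit 4: 1 → 0
  bit 5: 1 → 0
  bit 6: 0 → 1
  bit 7: 1 → 0
  bit 8: 0 → 1
  bit 9: 1 → 0
  bit 10: 0 → 1
  bit 11: 0 → 1
  bit 12: 0 → 1
  bit 13: 0 → 1
  bit 14: 1 → 0
  bit 15: 1 → 0
= 1100001010111100


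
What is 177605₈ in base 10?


Positional values:
Position 0: 5 × 8^0 = 5
Position 1: 0 × 8^1 = 0
Position 2: 6 × 8^2 = 384
Position 3: 7 × 8^3 = 3584
Position 4: 7 × 8^4 = 28672
Position 5: 1 × 8^5 = 32768
Sum = 5 + 0 + 384 + 3584 + 28672 + 32768
= 65413


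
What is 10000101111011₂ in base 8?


Group into 3-bit groups: 010000101111011
  010 = 2
  000 = 0
  101 = 5
  111 = 7
  011 = 3
= 0o20573


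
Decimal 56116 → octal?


Divide by 8 repeatedly:
56116 ÷ 8 = 7014 remainder 4
7014 ÷ 8 = 876 remainder 6
876 ÷ 8 = 109 remainder 4
109 ÷ 8 = 13 remainder 5
13 ÷ 8 = 1 remainder 5
1 ÷ 8 = 0 remainder 1
Reading remainders bottom-up:
= 0o155464


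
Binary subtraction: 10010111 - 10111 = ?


Align and subtract column by column (LSB to MSB, borrowing when needed):
  10010111
- 00010111
  --------
  col 0: (1 - 0 borrow-in) - 1 → 1 - 1 = 0, borrow out 0
  col 1: (1 - 0 borrow-in) - 1 → 1 - 1 = 0, borrow out 0
  col 2: (1 - 0 borrow-in) - 1 → 1 - 1 = 0, borrow out 0
  col 3: (0 - 0 borrow-in) - 0 → 0 - 0 = 0, borrow out 0
  col 4: (1 - 0 borrow-in) - 1 → 1 - 1 = 0, borrow out 0
  col 5: (0 - 0 borrow-in) - 0 → 0 - 0 = 0, borrow out 0
  col 6: (0 - 0 borrow-in) - 0 → 0 - 0 = 0, borrow out 0
  col 7: (1 - 0 borrow-in) - 0 → 1 - 0 = 1, borrow out 0
Reading bits MSB→LSB: 10000000
Strip leading zeros: 10000000
= 10000000


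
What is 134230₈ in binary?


Each octal digit → 3 binary bits:
  1 = 001
  3 = 011
  4 = 100
  2 = 010
  3 = 011
  0 = 000
Concatenate: 001 011 100 010 011 000
= 001011100010011000


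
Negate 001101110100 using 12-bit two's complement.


Original: 001101110100
Step 1 - Invert all bits: 110010001011
Step 2 - Add 1: 110010001011 + 1
= 110010001100 (represents -884)


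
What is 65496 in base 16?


Divide by 16 repeatedly:
65496 ÷ 16 = 4093 remainder 8 (8)
4093 ÷ 16 = 255 remainder 13 (D)
255 ÷ 16 = 15 remainder 15 (F)
15 ÷ 16 = 0 remainder 15 (F)
Reading remainders bottom-up:
= 0xFFD8


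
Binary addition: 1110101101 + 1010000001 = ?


Align and add column by column (LSB to MSB, carry propagating):
  01110101101
+ 01010000001
  -----------
  col 0: 1 + 1 + 0 (carry in) = 2 → bit 0, carry out 1
  col 1: 0 + 0 + 1 (carry in) = 1 → bit 1, carry out 0
  col 2: 1 + 0 + 0 (carry in) = 1 → bit 1, carry out 0
  col 3: 1 + 0 + 0 (carry in) = 1 → bit 1, carry out 0
  col 4: 0 + 0 + 0 (carry in) = 0 → bit 0, carry out 0
  col 5: 1 + 0 + 0 (carry in) = 1 → bit 1, carry out 0
  col 6: 0 + 0 + 0 (carry in) = 0 → bit 0, carry out 0
  col 7: 1 + 1 + 0 (carry in) = 2 → bit 0, carry out 1
  col 8: 1 + 0 + 1 (carry in) = 2 → bit 0, carry out 1
  col 9: 1 + 1 + 1 (carry in) = 3 → bit 1, carry out 1
  col 10: 0 + 0 + 1 (carry in) = 1 → bit 1, carry out 0
Reading bits MSB→LSB: 11000101110
Strip leading zeros: 11000101110
= 11000101110


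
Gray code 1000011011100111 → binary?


Gray code: 1000011011100111
MSB stays the same: 1
Each subsequent bit = prev_binary XOR current_gray:
  B[1] = 1 XOR 0 = 1
  B[2] = 1 XOR 0 = 1
  B[3] = 1 XOR 0 = 1
  B[4] = 1 XOR 0 = 1
  B[5] = 1 XOR 1 = 0
  B[6] = 0 XOR 1 = 1
  B[7] = 1 XOR 0 = 1
  B[8] = 1 XOR 1 = 0
  B[9] = 0 XOR 1 = 1
  B[10] = 1 XOR 1 = 0
  B[11] = 0 XOR 0 = 0
  B[12] = 0 XOR 0 = 0
  B[13] = 0 XOR 1 = 1
  B[14] = 1 XOR 1 = 0
  B[15] = 0 XOR 1 = 1
= 1111101101000101 (64325 decimal)


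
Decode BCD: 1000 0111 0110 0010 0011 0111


Each 4-bit group → digit:
  1000 → 8
  0111 → 7
  0110 → 6
  0010 → 2
  0011 → 3
  0111 → 7
= 876237


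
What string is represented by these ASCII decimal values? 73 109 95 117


Codes (decimal): 73 109 95 117
Per-code ASCII lookup:
  73  (range 65-90: uppercase, 73 - 65 = 8) → 'I'
  109  (range 97-122: lowercase, 109 - 97 = 12) → 'm'
  95  (special character) → '_'
  117  (range 97-122: lowercase, 117 - 97 = 20) → 'u'
= 'Im_u'


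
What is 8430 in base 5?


Divide by 5 repeatedly:
8430 ÷ 5 = 1686 remainder 0
1686 ÷ 5 = 337 remainder 1
337 ÷ 5 = 67 remainder 2
67 ÷ 5 = 13 remainder 2
13 ÷ 5 = 2 remainder 3
2 ÷ 5 = 0 remainder 2
Reading remainders bottom-up:
= 232210


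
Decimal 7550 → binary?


Divide by 2 repeatedly:
7550 ÷ 2 = 3775 remainder 0
3775 ÷ 2 = 1887 remainder 1
1887 ÷ 2 = 943 remainder 1
943 ÷ 2 = 471 remainder 1
471 ÷ 2 = 235 remainder 1
235 ÷ 2 = 117 remainder 1
117 ÷ 2 = 58 remainder 1
58 ÷ 2 = 29 remainder 0
29 ÷ 2 = 14 remainder 1
14 ÷ 2 = 7 remainder 0
7 ÷ 2 = 3 remainder 1
3 ÷ 2 = 1 remainder 1
1 ÷ 2 = 0 remainder 1
Reading remainders bottom-up:
= 1110101111110


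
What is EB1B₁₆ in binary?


Each hex digit → 4 binary bits:
  E = 1110
  B = 1011
  1 = 0001
  B = 1011
Concatenate: 1110 1011 0001 1011
= 1110101100011011


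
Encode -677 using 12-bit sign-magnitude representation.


Sign bit: 1 (negative)
Magnitude: 677 = 01010100101
= 101010100101


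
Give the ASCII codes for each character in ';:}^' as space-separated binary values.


String: ';:}^'  (4 characters)
Per-character ASCII lookup:
  ';': special character: ';' = 59 → 111011
  ':': special character: ':' = 58 → 111010
  '}': special character: '}' = 125 → 1111101
  '^': special character: '^' = 94 → 1011110
= 111011 111010 1111101 1011110


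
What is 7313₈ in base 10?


Positional values:
Position 0: 3 × 8^0 = 3
Position 1: 1 × 8^1 = 8
Position 2: 3 × 8^2 = 192
Position 3: 7 × 8^3 = 3584
Sum = 3 + 8 + 192 + 3584
= 3787


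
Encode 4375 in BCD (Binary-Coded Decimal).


Each digit → 4-bit binary:
  4 → 0100
  3 → 0011
  7 → 0111
  5 → 0101
= 0100 0011 0111 0101


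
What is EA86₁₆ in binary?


Each hex digit → 4 binary bits:
  E = 1110
  A = 1010
  8 = 1000
  6 = 0110
Concatenate: 1110 1010 1000 0110
= 1110101010000110


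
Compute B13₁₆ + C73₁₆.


Align and add column by column (LSB to MSB, each column mod 16 with carry):
  0B13
+ 0C73
  ----
  col 0: 3(3) + 3(3) + 0 (carry in) = 6 → 6(6), carry out 0
  col 1: 1(1) + 7(7) + 0 (carry in) = 8 → 8(8), carry out 0
  col 2: B(11) + C(12) + 0 (carry in) = 23 → 7(7), carry out 1
  col 3: 0(0) + 0(0) + 1 (carry in) = 1 → 1(1), carry out 0
Reading digits MSB→LSB: 1786
Strip leading zeros: 1786
= 0x1786


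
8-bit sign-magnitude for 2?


Sign bit: 0 (positive)
Magnitude: 2 = 0000010
= 00000010


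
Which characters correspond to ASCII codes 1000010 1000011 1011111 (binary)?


Codes (binary): 1000010 1000011 1011111
Per-code ASCII lookup:
  1000010 = 66  (range 65-90: uppercase, 66 - 65 = 1) → 'B'
  1000011 = 67  (range 65-90: uppercase, 67 - 65 = 2) → 'C'
  1011111 = 95  (special character) → '_'
= 'BC_'


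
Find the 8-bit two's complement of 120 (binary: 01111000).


Original: 01111000
Step 1 - Invert all bits: 10000111
Step 2 - Add 1: 10000111 + 1
= 10001000 (represents -120)


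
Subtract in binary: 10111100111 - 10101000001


Align and subtract column by column (LSB to MSB, borrowing when needed):
  10111100111
- 10101000001
  -----------
  col 0: (1 - 0 borrow-in) - 1 → 1 - 1 = 0, borrow out 0
  col 1: (1 - 0 borrow-in) - 0 → 1 - 0 = 1, borrow out 0
  col 2: (1 - 0 borrow-in) - 0 → 1 - 0 = 1, borrow out 0
  col 3: (0 - 0 borrow-in) - 0 → 0 - 0 = 0, borrow out 0
  col 4: (0 - 0 borrow-in) - 0 → 0 - 0 = 0, borrow out 0
  col 5: (1 - 0 borrow-in) - 0 → 1 - 0 = 1, borrow out 0
  col 6: (1 - 0 borrow-in) - 1 → 1 - 1 = 0, borrow out 0
  col 7: (1 - 0 borrow-in) - 0 → 1 - 0 = 1, borrow out 0
  col 8: (1 - 0 borrow-in) - 1 → 1 - 1 = 0, borrow out 0
  col 9: (0 - 0 borrow-in) - 0 → 0 - 0 = 0, borrow out 0
  col 10: (1 - 0 borrow-in) - 1 → 1 - 1 = 0, borrow out 0
Reading bits MSB→LSB: 00010100110
Strip leading zeros: 10100110
= 10100110


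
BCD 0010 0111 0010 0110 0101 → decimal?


Each 4-bit group → digit:
  0010 → 2
  0111 → 7
  0010 → 2
  0110 → 6
  0101 → 5
= 27265


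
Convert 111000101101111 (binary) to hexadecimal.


Group into 4-bit nibbles: 0111000101101111
  0111 = 7
  0001 = 1
  0110 = 6
  1111 = F
= 0x716F


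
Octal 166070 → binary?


Each octal digit → 3 binary bits:
  1 = 001
  6 = 110
  6 = 110
  0 = 000
  7 = 111
  0 = 000
Concatenate: 001 110 110 000 111 000
= 001110110000111000


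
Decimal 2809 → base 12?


Divide by 12 repeatedly:
2809 ÷ 12 = 234 remainder 1
234 ÷ 12 = 19 remainder 6
19 ÷ 12 = 1 remainder 7
1 ÷ 12 = 0 remainder 1
Reading remainders bottom-up:
= 1761


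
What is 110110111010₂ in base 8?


Group into 3-bit groups: 110110111010
  110 = 6
  110 = 6
  111 = 7
  010 = 2
= 0o6672


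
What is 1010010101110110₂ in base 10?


Positional values:
Bit 1: 1 × 2^1 = 2
Bit 2: 1 × 2^2 = 4
Bit 4: 1 × 2^4 = 16
Bit 5: 1 × 2^5 = 32
Bit 6: 1 × 2^6 = 64
Bit 8: 1 × 2^8 = 256
Bit 10: 1 × 2^10 = 1024
Bit 13: 1 × 2^13 = 8192
Bit 15: 1 × 2^15 = 32768
Sum = 2 + 4 + 16 + 32 + 64 + 256 + 1024 + 8192 + 32768
= 42358


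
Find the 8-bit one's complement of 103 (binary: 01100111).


Original: 01100111
Invert all bits:
  bit 0: 0 → 1
  bit 1: 1 → 0
  bit 2: 1 → 0
  bit 3: 0 → 1
  bit 4: 0 → 1
  bit 5: 1 → 0
  bit 6: 1 → 0
  bit 7: 1 → 0
= 10011000


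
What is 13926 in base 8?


Divide by 8 repeatedly:
13926 ÷ 8 = 1740 remainder 6
1740 ÷ 8 = 217 remainder 4
217 ÷ 8 = 27 remainder 1
27 ÷ 8 = 3 remainder 3
3 ÷ 8 = 0 remainder 3
Reading remainders bottom-up:
= 0o33146


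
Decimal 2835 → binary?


Divide by 2 repeatedly:
2835 ÷ 2 = 1417 remainder 1
1417 ÷ 2 = 708 remainder 1
708 ÷ 2 = 354 remainder 0
354 ÷ 2 = 177 remainder 0
177 ÷ 2 = 88 remainder 1
88 ÷ 2 = 44 remainder 0
44 ÷ 2 = 22 remainder 0
22 ÷ 2 = 11 remainder 0
11 ÷ 2 = 5 remainder 1
5 ÷ 2 = 2 remainder 1
2 ÷ 2 = 1 remainder 0
1 ÷ 2 = 0 remainder 1
Reading remainders bottom-up:
= 101100010011


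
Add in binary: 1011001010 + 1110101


Align and add column by column (LSB to MSB, carry propagating):
  01011001010
+ 00001110101
  -----------
  col 0: 0 + 1 + 0 (carry in) = 1 → bit 1, carry out 0
  col 1: 1 + 0 + 0 (carry in) = 1 → bit 1, carry out 0
  col 2: 0 + 1 + 0 (carry in) = 1 → bit 1, carry out 0
  col 3: 1 + 0 + 0 (carry in) = 1 → bit 1, carry out 0
  col 4: 0 + 1 + 0 (carry in) = 1 → bit 1, carry out 0
  col 5: 0 + 1 + 0 (carry in) = 1 → bit 1, carry out 0
  col 6: 1 + 1 + 0 (carry in) = 2 → bit 0, carry out 1
  col 7: 1 + 0 + 1 (carry in) = 2 → bit 0, carry out 1
  col 8: 0 + 0 + 1 (carry in) = 1 → bit 1, carry out 0
  col 9: 1 + 0 + 0 (carry in) = 1 → bit 1, carry out 0
  col 10: 0 + 0 + 0 (carry in) = 0 → bit 0, carry out 0
Reading bits MSB→LSB: 01100111111
Strip leading zeros: 1100111111
= 1100111111


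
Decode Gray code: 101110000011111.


Gray code: 101110000011111
MSB stays the same: 1
Each subsequent bit = prev_binary XOR current_gray:
  B[1] = 1 XOR 0 = 1
  B[2] = 1 XOR 1 = 0
  B[3] = 0 XOR 1 = 1
  B[4] = 1 XOR 1 = 0
  B[5] = 0 XOR 0 = 0
  B[6] = 0 XOR 0 = 0
  B[7] = 0 XOR 0 = 0
  B[8] = 0 XOR 0 = 0
  B[9] = 0 XOR 0 = 0
  B[10] = 0 XOR 1 = 1
  B[11] = 1 XOR 1 = 0
  B[12] = 0 XOR 1 = 1
  B[13] = 1 XOR 1 = 0
  B[14] = 0 XOR 1 = 1
= 110100000010101 (26645 decimal)


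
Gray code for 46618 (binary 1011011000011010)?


Binary: 1011011000011010
Gray code: G = B XOR (B >> 1)
B >> 1 = 0101101100001101
1011011000011010 XOR 0101101100001101:
  1 XOR 0 = 1
  0 XOR 1 = 1
  1 XOR 0 = 1
  1 XOR 1 = 0
  0 XOR 1 = 1
  1 XOR 0 = 1
  1 XOR 1 = 0
  0 XOR 1 = 1
  0 XOR 0 = 0
  0 XOR 0 = 0
  0 XOR 0 = 0
  1 XOR 0 = 1
  1 XOR 1 = 0
  0 XOR 1 = 1
  1 XOR 0 = 1
  0 XOR 1 = 1
= 1110110100010111


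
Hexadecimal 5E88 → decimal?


Positional values:
Position 0: 8 × 16^0 = 8 × 1 = 8
Position 1: 8 × 16^1 = 8 × 16 = 128
Position 2: E × 16^2 = 14 × 256 = 3584
Position 3: 5 × 16^3 = 5 × 4096 = 20480
Sum = 8 + 128 + 3584 + 20480
= 24200


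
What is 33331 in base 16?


Divide by 16 repeatedly:
33331 ÷ 16 = 2083 remainder 3 (3)
2083 ÷ 16 = 130 remainder 3 (3)
130 ÷ 16 = 8 remainder 2 (2)
8 ÷ 16 = 0 remainder 8 (8)
Reading remainders bottom-up:
= 0x8233


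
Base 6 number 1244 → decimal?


Positional values (base 6):
  4 × 6^0 = 4 × 1 = 4
  4 × 6^1 = 4 × 6 = 24
  2 × 6^2 = 2 × 36 = 72
  1 × 6^3 = 1 × 216 = 216
Sum = 4 + 24 + 72 + 216
= 316


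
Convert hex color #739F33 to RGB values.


Hex: #739F33
R = 73₁₆ = 115
G = 9F₁₆ = 159
B = 33₁₆ = 51
= RGB(115, 159, 51)


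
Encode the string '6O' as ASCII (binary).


String: '6O'  (2 characters)
Per-character ASCII lookup:
  '6': digits start at 48: '6' = 48 + 6 = 54 → 110110
  'O': uppercase starts at 65: 'O' = 65 + 14 = 79 → 1001111
= 110110 1001111


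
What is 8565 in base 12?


Divide by 12 repeatedly:
8565 ÷ 12 = 713 remainder 9
713 ÷ 12 = 59 remainder 5
59 ÷ 12 = 4 remainder 11
4 ÷ 12 = 0 remainder 4
Reading remainders bottom-up:
= 4B59


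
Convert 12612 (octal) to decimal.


Positional values:
Position 0: 2 × 8^0 = 2
Position 1: 1 × 8^1 = 8
Position 2: 6 × 8^2 = 384
Position 3: 2 × 8^3 = 1024
Position 4: 1 × 8^4 = 4096
Sum = 2 + 8 + 384 + 1024 + 4096
= 5514


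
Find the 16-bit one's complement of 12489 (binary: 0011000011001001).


Original: 0011000011001001
Invert all bits:
  bit 0: 0 → 1
  bit 1: 0 → 1
  bit 2: 1 → 0
  bit 3: 1 → 0
  bit 4: 0 → 1
  bit 5: 0 → 1
  bit 6: 0 → 1
  bit 7: 0 → 1
  bit 8: 1 → 0
  bit 9: 1 → 0
  bit 10: 0 → 1
  bit 11: 0 → 1
  bit 12: 1 → 0
  bit 13: 0 → 1
  bit 14: 0 → 1
  bit 15: 1 → 0
= 1100111100110110


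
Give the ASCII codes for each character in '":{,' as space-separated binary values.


String: '":{,'  (4 characters)
Per-character ASCII lookup:
  '"': special character: '"' = 34 → 100010
  ':': special character: ':' = 58 → 111010
  '{': special character: '{' = 123 → 1111011
  ',': special character: ',' = 44 → 101100
= 100010 111010 1111011 101100


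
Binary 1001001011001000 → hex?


Group into 4-bit nibbles: 1001001011001000
  1001 = 9
  0010 = 2
  1100 = C
  1000 = 8
= 0x92C8


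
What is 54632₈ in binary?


Each octal digit → 3 binary bits:
  5 = 101
  4 = 100
  6 = 110
  3 = 011
  2 = 010
Concatenate: 101 100 110 011 010
= 101100110011010


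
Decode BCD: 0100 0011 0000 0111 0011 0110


Each 4-bit group → digit:
  0100 → 4
  0011 → 3
  0000 → 0
  0111 → 7
  0011 → 3
  0110 → 6
= 430736


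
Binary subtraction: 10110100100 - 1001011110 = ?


Align and subtract column by column (LSB to MSB, borrowing when needed):
  10110100100
- 01001011110
  -----------
  col 0: (0 - 0 borrow-in) - 0 → 0 - 0 = 0, borrow out 0
  col 1: (0 - 0 borrow-in) - 1 → borrow from next column: (0+2) - 1 = 1, borrow out 1
  col 2: (1 - 1 borrow-in) - 1 → borrow from next column: (0+2) - 1 = 1, borrow out 1
  col 3: (0 - 1 borrow-in) - 1 → borrow from next column: (-1+2) - 1 = 0, borrow out 1
  col 4: (0 - 1 borrow-in) - 1 → borrow from next column: (-1+2) - 1 = 0, borrow out 1
  col 5: (1 - 1 borrow-in) - 0 → 0 - 0 = 0, borrow out 0
  col 6: (0 - 0 borrow-in) - 1 → borrow from next column: (0+2) - 1 = 1, borrow out 1
  col 7: (1 - 1 borrow-in) - 0 → 0 - 0 = 0, borrow out 0
  col 8: (1 - 0 borrow-in) - 0 → 1 - 0 = 1, borrow out 0
  col 9: (0 - 0 borrow-in) - 1 → borrow from next column: (0+2) - 1 = 1, borrow out 1
  col 10: (1 - 1 borrow-in) - 0 → 0 - 0 = 0, borrow out 0
Reading bits MSB→LSB: 01101000110
Strip leading zeros: 1101000110
= 1101000110


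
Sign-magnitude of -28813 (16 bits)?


Sign bit: 1 (negative)
Magnitude: 28813 = 111000010001101
= 1111000010001101


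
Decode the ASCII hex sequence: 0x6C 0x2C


Codes (hex): 0x6C 0x2C
Per-code ASCII lookup:
  0x6C = 108  (range 97-122: lowercase, 108 - 97 = 11) → 'l'
  0x2C = 44  (special character) → ','
= 'l,'


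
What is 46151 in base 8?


Divide by 8 repeatedly:
46151 ÷ 8 = 5768 remainder 7
5768 ÷ 8 = 721 remainder 0
721 ÷ 8 = 90 remainder 1
90 ÷ 8 = 11 remainder 2
11 ÷ 8 = 1 remainder 3
1 ÷ 8 = 0 remainder 1
Reading remainders bottom-up:
= 0o132107


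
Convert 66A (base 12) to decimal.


Positional values (base 12):
  A × 12^0 = 10 × 1 = 10
  6 × 12^1 = 6 × 12 = 72
  6 × 12^2 = 6 × 144 = 864
Sum = 10 + 72 + 864
= 946


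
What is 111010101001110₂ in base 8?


Group into 3-bit groups: 111010101001110
  111 = 7
  010 = 2
  101 = 5
  001 = 1
  110 = 6
= 0o72516


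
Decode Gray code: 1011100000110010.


Gray code: 1011100000110010
MSB stays the same: 1
Each subsequent bit = prev_binary XOR current_gray:
  B[1] = 1 XOR 0 = 1
  B[2] = 1 XOR 1 = 0
  B[3] = 0 XOR 1 = 1
  B[4] = 1 XOR 1 = 0
  B[5] = 0 XOR 0 = 0
  B[6] = 0 XOR 0 = 0
  B[7] = 0 XOR 0 = 0
  B[8] = 0 XOR 0 = 0
  B[9] = 0 XOR 0 = 0
  B[10] = 0 XOR 1 = 1
  B[11] = 1 XOR 1 = 0
  B[12] = 0 XOR 0 = 0
  B[13] = 0 XOR 0 = 0
  B[14] = 0 XOR 1 = 1
  B[15] = 1 XOR 0 = 1
= 1101000000100011 (53283 decimal)


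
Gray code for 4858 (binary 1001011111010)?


Binary: 1001011111010
Gray code: G = B XOR (B >> 1)
B >> 1 = 0100101111101
1001011111010 XOR 0100101111101:
  1 XOR 0 = 1
  0 XOR 1 = 1
  0 XOR 0 = 0
  1 XOR 0 = 1
  0 XOR 1 = 1
  1 XOR 0 = 1
  1 XOR 1 = 0
  1 XOR 1 = 0
  1 XOR 1 = 0
  1 XOR 1 = 0
  0 XOR 1 = 1
  1 XOR 0 = 1
  0 XOR 1 = 1
= 1101110000111


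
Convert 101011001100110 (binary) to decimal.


Positional values:
Bit 1: 1 × 2^1 = 2
Bit 2: 1 × 2^2 = 4
Bit 5: 1 × 2^5 = 32
Bit 6: 1 × 2^6 = 64
Bit 9: 1 × 2^9 = 512
Bit 10: 1 × 2^10 = 1024
Bit 12: 1 × 2^12 = 4096
Bit 14: 1 × 2^14 = 16384
Sum = 2 + 4 + 32 + 64 + 512 + 1024 + 4096 + 16384
= 22118


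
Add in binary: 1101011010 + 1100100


Align and add column by column (LSB to MSB, carry propagating):
  01101011010
+ 00001100100
  -----------
  col 0: 0 + 0 + 0 (carry in) = 0 → bit 0, carry out 0
  col 1: 1 + 0 + 0 (carry in) = 1 → bit 1, carry out 0
  col 2: 0 + 1 + 0 (carry in) = 1 → bit 1, carry out 0
  col 3: 1 + 0 + 0 (carry in) = 1 → bit 1, carry out 0
  col 4: 1 + 0 + 0 (carry in) = 1 → bit 1, carry out 0
  col 5: 0 + 1 + 0 (carry in) = 1 → bit 1, carry out 0
  col 6: 1 + 1 + 0 (carry in) = 2 → bit 0, carry out 1
  col 7: 0 + 0 + 1 (carry in) = 1 → bit 1, carry out 0
  col 8: 1 + 0 + 0 (carry in) = 1 → bit 1, carry out 0
  col 9: 1 + 0 + 0 (carry in) = 1 → bit 1, carry out 0
  col 10: 0 + 0 + 0 (carry in) = 0 → bit 0, carry out 0
Reading bits MSB→LSB: 01110111110
Strip leading zeros: 1110111110
= 1110111110


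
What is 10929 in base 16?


Divide by 16 repeatedly:
10929 ÷ 16 = 683 remainder 1 (1)
683 ÷ 16 = 42 remainder 11 (B)
42 ÷ 16 = 2 remainder 10 (A)
2 ÷ 16 = 0 remainder 2 (2)
Reading remainders bottom-up:
= 0x2AB1


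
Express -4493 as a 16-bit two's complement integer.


Original: 0001000110001101
Step 1 - Invert all bits: 1110111001110010
Step 2 - Add 1: 1110111001110010 + 1
= 1110111001110011 (represents -4493)


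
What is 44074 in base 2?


Divide by 2 repeatedly:
44074 ÷ 2 = 22037 remainder 0
22037 ÷ 2 = 11018 remainder 1
11018 ÷ 2 = 5509 remainder 0
5509 ÷ 2 = 2754 remainder 1
2754 ÷ 2 = 1377 remainder 0
1377 ÷ 2 = 688 remainder 1
688 ÷ 2 = 344 remainder 0
344 ÷ 2 = 172 remainder 0
172 ÷ 2 = 86 remainder 0
86 ÷ 2 = 43 remainder 0
43 ÷ 2 = 21 remainder 1
21 ÷ 2 = 10 remainder 1
10 ÷ 2 = 5 remainder 0
5 ÷ 2 = 2 remainder 1
2 ÷ 2 = 1 remainder 0
1 ÷ 2 = 0 remainder 1
Reading remainders bottom-up:
= 1010110000101010


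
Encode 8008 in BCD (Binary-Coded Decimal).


Each digit → 4-bit binary:
  8 → 1000
  0 → 0000
  0 → 0000
  8 → 1000
= 1000 0000 0000 1000


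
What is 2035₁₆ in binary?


Each hex digit → 4 binary bits:
  2 = 0010
  0 = 0000
  3 = 0011
  5 = 0101
Concatenate: 0010 0000 0011 0101
= 0010000000110101


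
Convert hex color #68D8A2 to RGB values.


Hex: #68D8A2
R = 68₁₆ = 104
G = D8₁₆ = 216
B = A2₁₆ = 162
= RGB(104, 216, 162)


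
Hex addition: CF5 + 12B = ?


Align and add column by column (LSB to MSB, each column mod 16 with carry):
  0CF5
+ 012B
  ----
  col 0: 5(5) + B(11) + 0 (carry in) = 16 → 0(0), carry out 1
  col 1: F(15) + 2(2) + 1 (carry in) = 18 → 2(2), carry out 1
  col 2: C(12) + 1(1) + 1 (carry in) = 14 → E(14), carry out 0
  col 3: 0(0) + 0(0) + 0 (carry in) = 0 → 0(0), carry out 0
Reading digits MSB→LSB: 0E20
Strip leading zeros: E20
= 0xE20


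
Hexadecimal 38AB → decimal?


Positional values:
Position 0: B × 16^0 = 11 × 1 = 11
Position 1: A × 16^1 = 10 × 16 = 160
Position 2: 8 × 16^2 = 8 × 256 = 2048
Position 3: 3 × 16^3 = 3 × 4096 = 12288
Sum = 11 + 160 + 2048 + 12288
= 14507


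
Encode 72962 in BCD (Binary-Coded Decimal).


Each digit → 4-bit binary:
  7 → 0111
  2 → 0010
  9 → 1001
  6 → 0110
  2 → 0010
= 0111 0010 1001 0110 0010


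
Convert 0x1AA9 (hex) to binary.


Each hex digit → 4 binary bits:
  1 = 0001
  A = 1010
  A = 1010
  9 = 1001
Concatenate: 0001 1010 1010 1001
= 0001101010101001


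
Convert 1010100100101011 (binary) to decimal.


Positional values:
Bit 0: 1 × 2^0 = 1
Bit 1: 1 × 2^1 = 2
Bit 3: 1 × 2^3 = 8
Bit 5: 1 × 2^5 = 32
Bit 8: 1 × 2^8 = 256
Bit 11: 1 × 2^11 = 2048
Bit 13: 1 × 2^13 = 8192
Bit 15: 1 × 2^15 = 32768
Sum = 1 + 2 + 8 + 32 + 256 + 2048 + 8192 + 32768
= 43307


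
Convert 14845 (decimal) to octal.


Divide by 8 repeatedly:
14845 ÷ 8 = 1855 remainder 5
1855 ÷ 8 = 231 remainder 7
231 ÷ 8 = 28 remainder 7
28 ÷ 8 = 3 remainder 4
3 ÷ 8 = 0 remainder 3
Reading remainders bottom-up:
= 0o34775


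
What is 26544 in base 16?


Divide by 16 repeatedly:
26544 ÷ 16 = 1659 remainder 0 (0)
1659 ÷ 16 = 103 remainder 11 (B)
103 ÷ 16 = 6 remainder 7 (7)
6 ÷ 16 = 0 remainder 6 (6)
Reading remainders bottom-up:
= 0x67B0


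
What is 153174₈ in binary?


Each octal digit → 3 binary bits:
  1 = 001
  5 = 101
  3 = 011
  1 = 001
  7 = 111
  4 = 100
Concatenate: 001 101 011 001 111 100
= 001101011001111100


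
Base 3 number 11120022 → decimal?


Positional values (base 3):
  2 × 3^0 = 2 × 1 = 2
  2 × 3^1 = 2 × 3 = 6
  0 × 3^2 = 0 × 9 = 0
  0 × 3^3 = 0 × 27 = 0
  2 × 3^4 = 2 × 81 = 162
  1 × 3^5 = 1 × 243 = 243
  1 × 3^6 = 1 × 729 = 729
  1 × 3^7 = 1 × 2187 = 2187
Sum = 2 + 6 + 0 + 0 + 162 + 243 + 729 + 2187
= 3329


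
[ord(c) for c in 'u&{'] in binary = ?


String: 'u&{'  (3 characters)
Per-character ASCII lookup:
  'u': lowercase starts at 97: 'u' = 97 + 20 = 117 → 1110101
  '&': special character: '&' = 38 → 100110
  '{': special character: '{' = 123 → 1111011
= 1110101 100110 1111011


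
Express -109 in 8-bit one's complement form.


Original: 01101101
Invert all bits:
  bit 0: 0 → 1
  bit 1: 1 → 0
  bit 2: 1 → 0
  bit 3: 0 → 1
  bit 4: 1 → 0
  bit 5: 1 → 0
  bit 6: 0 → 1
  bit 7: 1 → 0
= 10010010


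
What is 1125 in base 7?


Divide by 7 repeatedly:
1125 ÷ 7 = 160 remainder 5
160 ÷ 7 = 22 remainder 6
22 ÷ 7 = 3 remainder 1
3 ÷ 7 = 0 remainder 3
Reading remainders bottom-up:
= 3165


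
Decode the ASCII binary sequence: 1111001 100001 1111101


Codes (binary): 1111001 100001 1111101
Per-code ASCII lookup:
  1111001 = 121  (range 97-122: lowercase, 121 - 97 = 24) → 'y'
  100001 = 33  (special character) → '!'
  1111101 = 125  (special character) → '}'
= 'y!}'


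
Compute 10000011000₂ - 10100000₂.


Align and subtract column by column (LSB to MSB, borrowing when needed):
  10000011000
- 00010100000
  -----------
  col 0: (0 - 0 borrow-in) - 0 → 0 - 0 = 0, borrow out 0
  col 1: (0 - 0 borrow-in) - 0 → 0 - 0 = 0, borrow out 0
  col 2: (0 - 0 borrow-in) - 0 → 0 - 0 = 0, borrow out 0
  col 3: (1 - 0 borrow-in) - 0 → 1 - 0 = 1, borrow out 0
  col 4: (1 - 0 borrow-in) - 0 → 1 - 0 = 1, borrow out 0
  col 5: (0 - 0 borrow-in) - 1 → borrow from next column: (0+2) - 1 = 1, borrow out 1
  col 6: (0 - 1 borrow-in) - 0 → borrow from next column: (-1+2) - 0 = 1, borrow out 1
  col 7: (0 - 1 borrow-in) - 1 → borrow from next column: (-1+2) - 1 = 0, borrow out 1
  col 8: (0 - 1 borrow-in) - 0 → borrow from next column: (-1+2) - 0 = 1, borrow out 1
  col 9: (0 - 1 borrow-in) - 0 → borrow from next column: (-1+2) - 0 = 1, borrow out 1
  col 10: (1 - 1 borrow-in) - 0 → 0 - 0 = 0, borrow out 0
Reading bits MSB→LSB: 01101111000
Strip leading zeros: 1101111000
= 1101111000
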